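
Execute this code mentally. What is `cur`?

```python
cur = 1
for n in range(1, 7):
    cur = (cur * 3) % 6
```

Let's trace through this code step by step.

Initialize: cur = 1
Entering loop: for n in range(1, 7):

After execution: cur = 3
3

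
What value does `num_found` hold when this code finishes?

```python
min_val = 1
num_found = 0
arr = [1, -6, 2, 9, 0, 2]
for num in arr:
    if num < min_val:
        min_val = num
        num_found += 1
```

Let's trace through this code step by step.

Initialize: min_val = 1
Initialize: num_found = 0
Initialize: arr = [1, -6, 2, 9, 0, 2]
Entering loop: for num in arr:

After execution: num_found = 1
1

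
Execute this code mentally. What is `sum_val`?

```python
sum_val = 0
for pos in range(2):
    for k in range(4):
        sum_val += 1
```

Let's trace through this code step by step.

Initialize: sum_val = 0
Entering loop: for pos in range(2):

After execution: sum_val = 8
8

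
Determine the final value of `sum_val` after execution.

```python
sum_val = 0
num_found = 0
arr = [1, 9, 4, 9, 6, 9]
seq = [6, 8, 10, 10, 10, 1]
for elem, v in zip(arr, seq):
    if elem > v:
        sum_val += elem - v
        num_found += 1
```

Let's trace through this code step by step.

Initialize: sum_val = 0
Initialize: num_found = 0
Initialize: arr = [1, 9, 4, 9, 6, 9]
Initialize: seq = [6, 8, 10, 10, 10, 1]
Entering loop: for elem, v in zip(arr, seq):

After execution: sum_val = 9
9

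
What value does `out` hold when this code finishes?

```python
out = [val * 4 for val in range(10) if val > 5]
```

Let's trace through this code step by step.

Initialize: out = [val * 4 for val in range(10) if val > 5]

After execution: out = [24, 28, 32, 36]
[24, 28, 32, 36]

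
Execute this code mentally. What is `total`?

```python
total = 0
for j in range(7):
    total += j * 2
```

Let's trace through this code step by step.

Initialize: total = 0
Entering loop: for j in range(7):

After execution: total = 42
42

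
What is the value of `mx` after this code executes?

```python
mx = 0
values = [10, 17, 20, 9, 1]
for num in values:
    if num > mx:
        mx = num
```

Let's trace through this code step by step.

Initialize: mx = 0
Initialize: values = [10, 17, 20, 9, 1]
Entering loop: for num in values:

After execution: mx = 20
20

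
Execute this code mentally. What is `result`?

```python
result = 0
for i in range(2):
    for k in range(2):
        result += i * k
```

Let's trace through this code step by step.

Initialize: result = 0
Entering loop: for i in range(2):

After execution: result = 1
1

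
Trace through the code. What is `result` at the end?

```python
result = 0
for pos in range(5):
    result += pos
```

Let's trace through this code step by step.

Initialize: result = 0
Entering loop: for pos in range(5):

After execution: result = 10
10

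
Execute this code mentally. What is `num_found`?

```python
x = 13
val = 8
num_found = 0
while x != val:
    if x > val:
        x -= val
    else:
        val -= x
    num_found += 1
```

Let's trace through this code step by step.

Initialize: x = 13
Initialize: val = 8
Initialize: num_found = 0
Entering loop: while x != val:

After execution: num_found = 5
5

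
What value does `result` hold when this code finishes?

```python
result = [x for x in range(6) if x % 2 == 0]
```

Let's trace through this code step by step.

Initialize: result = [x for x in range(6) if x % 2 == 0]

After execution: result = [0, 2, 4]
[0, 2, 4]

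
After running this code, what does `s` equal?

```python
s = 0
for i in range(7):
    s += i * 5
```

Let's trace through this code step by step.

Initialize: s = 0
Entering loop: for i in range(7):

After execution: s = 105
105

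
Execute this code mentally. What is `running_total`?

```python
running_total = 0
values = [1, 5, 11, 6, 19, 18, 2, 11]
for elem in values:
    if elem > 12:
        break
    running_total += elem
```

Let's trace through this code step by step.

Initialize: running_total = 0
Initialize: values = [1, 5, 11, 6, 19, 18, 2, 11]
Entering loop: for elem in values:

After execution: running_total = 23
23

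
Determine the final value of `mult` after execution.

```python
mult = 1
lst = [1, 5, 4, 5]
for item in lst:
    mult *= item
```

Let's trace through this code step by step.

Initialize: mult = 1
Initialize: lst = [1, 5, 4, 5]
Entering loop: for item in lst:

After execution: mult = 100
100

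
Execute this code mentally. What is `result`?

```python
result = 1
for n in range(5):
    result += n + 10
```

Let's trace through this code step by step.

Initialize: result = 1
Entering loop: for n in range(5):

After execution: result = 61
61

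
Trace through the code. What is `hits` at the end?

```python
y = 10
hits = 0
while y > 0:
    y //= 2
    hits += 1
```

Let's trace through this code step by step.

Initialize: y = 10
Initialize: hits = 0
Entering loop: while y > 0:

After execution: hits = 4
4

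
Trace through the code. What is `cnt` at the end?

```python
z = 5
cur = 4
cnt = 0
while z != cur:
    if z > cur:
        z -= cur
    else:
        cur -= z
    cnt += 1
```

Let's trace through this code step by step.

Initialize: z = 5
Initialize: cur = 4
Initialize: cnt = 0
Entering loop: while z != cur:

After execution: cnt = 4
4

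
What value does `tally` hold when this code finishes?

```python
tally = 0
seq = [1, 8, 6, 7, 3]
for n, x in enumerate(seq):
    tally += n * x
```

Let's trace through this code step by step.

Initialize: tally = 0
Initialize: seq = [1, 8, 6, 7, 3]
Entering loop: for n, x in enumerate(seq):

After execution: tally = 53
53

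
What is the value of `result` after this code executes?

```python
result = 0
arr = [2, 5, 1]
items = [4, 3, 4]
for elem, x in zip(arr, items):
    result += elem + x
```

Let's trace through this code step by step.

Initialize: result = 0
Initialize: arr = [2, 5, 1]
Initialize: items = [4, 3, 4]
Entering loop: for elem, x in zip(arr, items):

After execution: result = 19
19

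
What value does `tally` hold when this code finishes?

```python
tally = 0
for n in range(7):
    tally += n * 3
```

Let's trace through this code step by step.

Initialize: tally = 0
Entering loop: for n in range(7):

After execution: tally = 63
63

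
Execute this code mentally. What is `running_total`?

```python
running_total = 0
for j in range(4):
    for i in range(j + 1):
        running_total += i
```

Let's trace through this code step by step.

Initialize: running_total = 0
Entering loop: for j in range(4):

After execution: running_total = 10
10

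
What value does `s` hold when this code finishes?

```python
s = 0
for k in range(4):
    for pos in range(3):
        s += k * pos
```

Let's trace through this code step by step.

Initialize: s = 0
Entering loop: for k in range(4):

After execution: s = 18
18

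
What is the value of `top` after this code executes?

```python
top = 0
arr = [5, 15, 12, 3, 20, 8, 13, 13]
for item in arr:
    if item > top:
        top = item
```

Let's trace through this code step by step.

Initialize: top = 0
Initialize: arr = [5, 15, 12, 3, 20, 8, 13, 13]
Entering loop: for item in arr:

After execution: top = 20
20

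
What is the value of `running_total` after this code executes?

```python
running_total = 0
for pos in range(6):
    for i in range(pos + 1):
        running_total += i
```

Let's trace through this code step by step.

Initialize: running_total = 0
Entering loop: for pos in range(6):

After execution: running_total = 35
35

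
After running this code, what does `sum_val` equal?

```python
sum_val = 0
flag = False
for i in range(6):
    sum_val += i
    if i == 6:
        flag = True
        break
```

Let's trace through this code step by step.

Initialize: sum_val = 0
Initialize: flag = False
Entering loop: for i in range(6):

After execution: sum_val = 15
15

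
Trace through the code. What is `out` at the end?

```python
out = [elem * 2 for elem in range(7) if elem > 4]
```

Let's trace through this code step by step.

Initialize: out = [elem * 2 for elem in range(7) if elem > 4]

After execution: out = [10, 12]
[10, 12]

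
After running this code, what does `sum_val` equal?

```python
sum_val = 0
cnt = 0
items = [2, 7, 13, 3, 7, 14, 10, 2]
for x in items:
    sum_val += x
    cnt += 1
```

Let's trace through this code step by step.

Initialize: sum_val = 0
Initialize: cnt = 0
Initialize: items = [2, 7, 13, 3, 7, 14, 10, 2]
Entering loop: for x in items:

After execution: sum_val = 58
58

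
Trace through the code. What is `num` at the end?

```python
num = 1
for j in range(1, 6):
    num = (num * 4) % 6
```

Let's trace through this code step by step.

Initialize: num = 1
Entering loop: for j in range(1, 6):

After execution: num = 4
4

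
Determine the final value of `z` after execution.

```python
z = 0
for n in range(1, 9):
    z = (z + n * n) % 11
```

Let's trace through this code step by step.

Initialize: z = 0
Entering loop: for n in range(1, 9):

After execution: z = 6
6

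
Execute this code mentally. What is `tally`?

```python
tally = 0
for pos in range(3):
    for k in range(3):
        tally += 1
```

Let's trace through this code step by step.

Initialize: tally = 0
Entering loop: for pos in range(3):

After execution: tally = 9
9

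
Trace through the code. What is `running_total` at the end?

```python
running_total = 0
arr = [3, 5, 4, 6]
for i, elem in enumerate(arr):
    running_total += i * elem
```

Let's trace through this code step by step.

Initialize: running_total = 0
Initialize: arr = [3, 5, 4, 6]
Entering loop: for i, elem in enumerate(arr):

After execution: running_total = 31
31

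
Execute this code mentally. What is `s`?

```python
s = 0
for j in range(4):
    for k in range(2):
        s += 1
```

Let's trace through this code step by step.

Initialize: s = 0
Entering loop: for j in range(4):

After execution: s = 8
8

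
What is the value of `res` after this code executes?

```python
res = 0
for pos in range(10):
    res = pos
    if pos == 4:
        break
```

Let's trace through this code step by step.

Initialize: res = 0
Entering loop: for pos in range(10):

After execution: res = 4
4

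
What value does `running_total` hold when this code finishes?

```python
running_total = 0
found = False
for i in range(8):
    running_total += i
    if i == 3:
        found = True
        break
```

Let's trace through this code step by step.

Initialize: running_total = 0
Initialize: found = False
Entering loop: for i in range(8):

After execution: running_total = 6
6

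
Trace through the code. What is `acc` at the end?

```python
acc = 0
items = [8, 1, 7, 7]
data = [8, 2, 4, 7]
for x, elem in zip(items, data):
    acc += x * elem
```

Let's trace through this code step by step.

Initialize: acc = 0
Initialize: items = [8, 1, 7, 7]
Initialize: data = [8, 2, 4, 7]
Entering loop: for x, elem in zip(items, data):

After execution: acc = 143
143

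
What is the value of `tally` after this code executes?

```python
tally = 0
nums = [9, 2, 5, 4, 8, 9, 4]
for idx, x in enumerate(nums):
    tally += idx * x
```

Let's trace through this code step by step.

Initialize: tally = 0
Initialize: nums = [9, 2, 5, 4, 8, 9, 4]
Entering loop: for idx, x in enumerate(nums):

After execution: tally = 125
125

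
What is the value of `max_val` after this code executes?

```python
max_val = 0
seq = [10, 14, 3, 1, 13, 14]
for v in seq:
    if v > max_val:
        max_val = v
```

Let's trace through this code step by step.

Initialize: max_val = 0
Initialize: seq = [10, 14, 3, 1, 13, 14]
Entering loop: for v in seq:

After execution: max_val = 14
14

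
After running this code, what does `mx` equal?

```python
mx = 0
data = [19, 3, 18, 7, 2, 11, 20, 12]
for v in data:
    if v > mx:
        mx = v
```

Let's trace through this code step by step.

Initialize: mx = 0
Initialize: data = [19, 3, 18, 7, 2, 11, 20, 12]
Entering loop: for v in data:

After execution: mx = 20
20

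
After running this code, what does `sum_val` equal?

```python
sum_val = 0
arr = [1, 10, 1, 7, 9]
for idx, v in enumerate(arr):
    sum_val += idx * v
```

Let's trace through this code step by step.

Initialize: sum_val = 0
Initialize: arr = [1, 10, 1, 7, 9]
Entering loop: for idx, v in enumerate(arr):

After execution: sum_val = 69
69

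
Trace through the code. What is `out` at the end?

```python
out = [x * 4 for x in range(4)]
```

Let's trace through this code step by step.

Initialize: out = [x * 4 for x in range(4)]

After execution: out = [0, 4, 8, 12]
[0, 4, 8, 12]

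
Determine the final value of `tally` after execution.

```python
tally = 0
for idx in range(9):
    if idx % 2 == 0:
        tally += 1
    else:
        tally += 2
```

Let's trace through this code step by step.

Initialize: tally = 0
Entering loop: for idx in range(9):

After execution: tally = 13
13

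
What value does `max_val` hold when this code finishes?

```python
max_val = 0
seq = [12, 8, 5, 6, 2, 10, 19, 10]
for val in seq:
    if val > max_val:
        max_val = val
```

Let's trace through this code step by step.

Initialize: max_val = 0
Initialize: seq = [12, 8, 5, 6, 2, 10, 19, 10]
Entering loop: for val in seq:

After execution: max_val = 19
19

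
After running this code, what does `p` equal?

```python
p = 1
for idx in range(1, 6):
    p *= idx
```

Let's trace through this code step by step.

Initialize: p = 1
Entering loop: for idx in range(1, 6):

After execution: p = 120
120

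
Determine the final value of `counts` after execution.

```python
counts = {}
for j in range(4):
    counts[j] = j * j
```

Let's trace through this code step by step.

Initialize: counts = {}
Entering loop: for j in range(4):

After execution: counts = {0: 0, 1: 1, 2: 4, 3: 9}
{0: 0, 1: 1, 2: 4, 3: 9}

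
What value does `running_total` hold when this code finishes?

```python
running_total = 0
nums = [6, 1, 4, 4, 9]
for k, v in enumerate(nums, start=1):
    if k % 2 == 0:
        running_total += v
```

Let's trace through this code step by step.

Initialize: running_total = 0
Initialize: nums = [6, 1, 4, 4, 9]
Entering loop: for k, v in enumerate(nums, start=1):

After execution: running_total = 5
5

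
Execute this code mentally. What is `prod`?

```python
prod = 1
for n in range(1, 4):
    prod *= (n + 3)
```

Let's trace through this code step by step.

Initialize: prod = 1
Entering loop: for n in range(1, 4):

After execution: prod = 120
120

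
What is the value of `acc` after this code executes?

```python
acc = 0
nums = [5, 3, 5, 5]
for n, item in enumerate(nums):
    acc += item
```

Let's trace through this code step by step.

Initialize: acc = 0
Initialize: nums = [5, 3, 5, 5]
Entering loop: for n, item in enumerate(nums):

After execution: acc = 18
18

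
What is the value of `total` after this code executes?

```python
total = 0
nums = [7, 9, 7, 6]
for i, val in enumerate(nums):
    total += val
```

Let's trace through this code step by step.

Initialize: total = 0
Initialize: nums = [7, 9, 7, 6]
Entering loop: for i, val in enumerate(nums):

After execution: total = 29
29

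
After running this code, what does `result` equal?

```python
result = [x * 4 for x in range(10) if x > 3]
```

Let's trace through this code step by step.

Initialize: result = [x * 4 for x in range(10) if x > 3]

After execution: result = [16, 20, 24, 28, 32, 36]
[16, 20, 24, 28, 32, 36]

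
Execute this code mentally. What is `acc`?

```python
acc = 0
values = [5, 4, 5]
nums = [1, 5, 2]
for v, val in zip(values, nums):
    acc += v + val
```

Let's trace through this code step by step.

Initialize: acc = 0
Initialize: values = [5, 4, 5]
Initialize: nums = [1, 5, 2]
Entering loop: for v, val in zip(values, nums):

After execution: acc = 22
22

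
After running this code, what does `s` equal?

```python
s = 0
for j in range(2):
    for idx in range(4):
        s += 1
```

Let's trace through this code step by step.

Initialize: s = 0
Entering loop: for j in range(2):

After execution: s = 8
8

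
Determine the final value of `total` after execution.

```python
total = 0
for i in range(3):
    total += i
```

Let's trace through this code step by step.

Initialize: total = 0
Entering loop: for i in range(3):

After execution: total = 3
3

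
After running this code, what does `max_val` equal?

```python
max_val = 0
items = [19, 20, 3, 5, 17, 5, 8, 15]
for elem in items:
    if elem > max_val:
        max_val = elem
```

Let's trace through this code step by step.

Initialize: max_val = 0
Initialize: items = [19, 20, 3, 5, 17, 5, 8, 15]
Entering loop: for elem in items:

After execution: max_val = 20
20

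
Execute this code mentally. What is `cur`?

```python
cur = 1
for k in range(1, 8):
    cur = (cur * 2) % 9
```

Let's trace through this code step by step.

Initialize: cur = 1
Entering loop: for k in range(1, 8):

After execution: cur = 2
2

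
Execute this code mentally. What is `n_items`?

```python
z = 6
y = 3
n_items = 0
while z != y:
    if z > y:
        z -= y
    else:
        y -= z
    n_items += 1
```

Let's trace through this code step by step.

Initialize: z = 6
Initialize: y = 3
Initialize: n_items = 0
Entering loop: while z != y:

After execution: n_items = 1
1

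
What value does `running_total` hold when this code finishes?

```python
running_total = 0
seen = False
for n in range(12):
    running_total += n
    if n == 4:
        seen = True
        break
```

Let's trace through this code step by step.

Initialize: running_total = 0
Initialize: seen = False
Entering loop: for n in range(12):

After execution: running_total = 10
10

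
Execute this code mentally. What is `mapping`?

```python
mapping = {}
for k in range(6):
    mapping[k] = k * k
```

Let's trace through this code step by step.

Initialize: mapping = {}
Entering loop: for k in range(6):

After execution: mapping = {0: 0, 1: 1, 2: 4, 3: 9, 4: 16, 5: 25}
{0: 0, 1: 1, 2: 4, 3: 9, 4: 16, 5: 25}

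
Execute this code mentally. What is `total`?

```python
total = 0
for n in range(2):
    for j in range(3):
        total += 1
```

Let's trace through this code step by step.

Initialize: total = 0
Entering loop: for n in range(2):

After execution: total = 6
6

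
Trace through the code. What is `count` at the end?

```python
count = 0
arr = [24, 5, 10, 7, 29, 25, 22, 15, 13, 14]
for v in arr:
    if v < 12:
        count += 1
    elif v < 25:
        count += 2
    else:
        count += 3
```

Let's trace through this code step by step.

Initialize: count = 0
Initialize: arr = [24, 5, 10, 7, 29, 25, 22, 15, 13, 14]
Entering loop: for v in arr:

After execution: count = 19
19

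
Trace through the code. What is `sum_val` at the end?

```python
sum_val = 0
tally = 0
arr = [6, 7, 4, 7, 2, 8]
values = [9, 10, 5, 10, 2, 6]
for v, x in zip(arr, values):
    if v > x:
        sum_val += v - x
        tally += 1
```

Let's trace through this code step by step.

Initialize: sum_val = 0
Initialize: tally = 0
Initialize: arr = [6, 7, 4, 7, 2, 8]
Initialize: values = [9, 10, 5, 10, 2, 6]
Entering loop: for v, x in zip(arr, values):

After execution: sum_val = 2
2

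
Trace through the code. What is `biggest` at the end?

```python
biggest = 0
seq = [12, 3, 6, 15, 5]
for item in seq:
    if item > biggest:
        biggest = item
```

Let's trace through this code step by step.

Initialize: biggest = 0
Initialize: seq = [12, 3, 6, 15, 5]
Entering loop: for item in seq:

After execution: biggest = 15
15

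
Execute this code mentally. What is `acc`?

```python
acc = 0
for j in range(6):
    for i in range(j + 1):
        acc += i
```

Let's trace through this code step by step.

Initialize: acc = 0
Entering loop: for j in range(6):

After execution: acc = 35
35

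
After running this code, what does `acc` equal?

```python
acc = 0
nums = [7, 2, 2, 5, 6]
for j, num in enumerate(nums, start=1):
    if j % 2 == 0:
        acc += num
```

Let's trace through this code step by step.

Initialize: acc = 0
Initialize: nums = [7, 2, 2, 5, 6]
Entering loop: for j, num in enumerate(nums, start=1):

After execution: acc = 7
7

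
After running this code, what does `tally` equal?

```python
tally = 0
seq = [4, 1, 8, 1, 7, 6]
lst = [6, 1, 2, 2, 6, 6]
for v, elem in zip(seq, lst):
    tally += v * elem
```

Let's trace through this code step by step.

Initialize: tally = 0
Initialize: seq = [4, 1, 8, 1, 7, 6]
Initialize: lst = [6, 1, 2, 2, 6, 6]
Entering loop: for v, elem in zip(seq, lst):

After execution: tally = 121
121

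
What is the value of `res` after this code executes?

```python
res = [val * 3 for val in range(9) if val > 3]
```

Let's trace through this code step by step.

Initialize: res = [val * 3 for val in range(9) if val > 3]

After execution: res = [12, 15, 18, 21, 24]
[12, 15, 18, 21, 24]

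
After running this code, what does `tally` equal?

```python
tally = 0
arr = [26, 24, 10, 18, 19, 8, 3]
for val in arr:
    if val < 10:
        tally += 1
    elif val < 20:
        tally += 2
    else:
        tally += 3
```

Let's trace through this code step by step.

Initialize: tally = 0
Initialize: arr = [26, 24, 10, 18, 19, 8, 3]
Entering loop: for val in arr:

After execution: tally = 14
14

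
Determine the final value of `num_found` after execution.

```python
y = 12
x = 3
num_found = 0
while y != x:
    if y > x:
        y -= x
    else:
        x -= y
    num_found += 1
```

Let's trace through this code step by step.

Initialize: y = 12
Initialize: x = 3
Initialize: num_found = 0
Entering loop: while y != x:

After execution: num_found = 3
3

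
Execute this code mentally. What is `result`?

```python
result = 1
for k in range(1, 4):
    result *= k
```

Let's trace through this code step by step.

Initialize: result = 1
Entering loop: for k in range(1, 4):

After execution: result = 6
6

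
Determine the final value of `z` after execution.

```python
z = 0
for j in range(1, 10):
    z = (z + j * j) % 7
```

Let's trace through this code step by step.

Initialize: z = 0
Entering loop: for j in range(1, 10):

After execution: z = 5
5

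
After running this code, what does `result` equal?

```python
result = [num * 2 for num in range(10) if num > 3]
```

Let's trace through this code step by step.

Initialize: result = [num * 2 for num in range(10) if num > 3]

After execution: result = [8, 10, 12, 14, 16, 18]
[8, 10, 12, 14, 16, 18]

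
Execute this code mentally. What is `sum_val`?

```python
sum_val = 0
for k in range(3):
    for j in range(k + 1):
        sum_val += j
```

Let's trace through this code step by step.

Initialize: sum_val = 0
Entering loop: for k in range(3):

After execution: sum_val = 4
4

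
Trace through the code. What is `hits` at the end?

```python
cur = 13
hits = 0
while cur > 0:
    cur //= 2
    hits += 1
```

Let's trace through this code step by step.

Initialize: cur = 13
Initialize: hits = 0
Entering loop: while cur > 0:

After execution: hits = 4
4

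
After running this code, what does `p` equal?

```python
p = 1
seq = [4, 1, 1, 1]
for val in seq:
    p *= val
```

Let's trace through this code step by step.

Initialize: p = 1
Initialize: seq = [4, 1, 1, 1]
Entering loop: for val in seq:

After execution: p = 4
4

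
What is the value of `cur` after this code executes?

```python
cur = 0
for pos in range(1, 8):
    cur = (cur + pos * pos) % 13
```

Let's trace through this code step by step.

Initialize: cur = 0
Entering loop: for pos in range(1, 8):

After execution: cur = 10
10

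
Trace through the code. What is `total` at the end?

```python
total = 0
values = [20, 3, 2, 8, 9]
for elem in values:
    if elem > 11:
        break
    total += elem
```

Let's trace through this code step by step.

Initialize: total = 0
Initialize: values = [20, 3, 2, 8, 9]
Entering loop: for elem in values:

After execution: total = 0
0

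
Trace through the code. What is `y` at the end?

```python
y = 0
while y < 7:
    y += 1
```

Let's trace through this code step by step.

Initialize: y = 0
Entering loop: while y < 7:

After execution: y = 7
7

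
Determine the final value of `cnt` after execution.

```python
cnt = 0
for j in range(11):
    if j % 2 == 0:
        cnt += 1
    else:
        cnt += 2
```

Let's trace through this code step by step.

Initialize: cnt = 0
Entering loop: for j in range(11):

After execution: cnt = 16
16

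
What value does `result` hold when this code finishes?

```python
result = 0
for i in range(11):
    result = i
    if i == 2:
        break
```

Let's trace through this code step by step.

Initialize: result = 0
Entering loop: for i in range(11):

After execution: result = 2
2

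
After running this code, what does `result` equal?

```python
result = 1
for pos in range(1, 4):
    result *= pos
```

Let's trace through this code step by step.

Initialize: result = 1
Entering loop: for pos in range(1, 4):

After execution: result = 6
6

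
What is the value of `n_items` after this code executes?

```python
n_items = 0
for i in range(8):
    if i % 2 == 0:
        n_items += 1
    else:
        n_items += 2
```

Let's trace through this code step by step.

Initialize: n_items = 0
Entering loop: for i in range(8):

After execution: n_items = 12
12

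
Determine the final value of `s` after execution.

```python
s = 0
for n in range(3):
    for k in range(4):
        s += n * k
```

Let's trace through this code step by step.

Initialize: s = 0
Entering loop: for n in range(3):

After execution: s = 18
18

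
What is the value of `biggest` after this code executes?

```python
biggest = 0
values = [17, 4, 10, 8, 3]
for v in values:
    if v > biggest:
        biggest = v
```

Let's trace through this code step by step.

Initialize: biggest = 0
Initialize: values = [17, 4, 10, 8, 3]
Entering loop: for v in values:

After execution: biggest = 17
17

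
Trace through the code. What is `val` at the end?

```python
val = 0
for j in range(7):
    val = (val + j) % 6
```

Let's trace through this code step by step.

Initialize: val = 0
Entering loop: for j in range(7):

After execution: val = 3
3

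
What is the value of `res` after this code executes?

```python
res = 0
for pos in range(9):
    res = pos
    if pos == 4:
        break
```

Let's trace through this code step by step.

Initialize: res = 0
Entering loop: for pos in range(9):

After execution: res = 4
4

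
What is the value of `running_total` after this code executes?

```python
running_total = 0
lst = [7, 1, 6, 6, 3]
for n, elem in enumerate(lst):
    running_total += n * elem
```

Let's trace through this code step by step.

Initialize: running_total = 0
Initialize: lst = [7, 1, 6, 6, 3]
Entering loop: for n, elem in enumerate(lst):

After execution: running_total = 43
43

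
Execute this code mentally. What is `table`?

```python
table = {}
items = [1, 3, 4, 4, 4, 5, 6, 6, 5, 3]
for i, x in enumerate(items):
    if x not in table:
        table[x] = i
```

Let's trace through this code step by step.

Initialize: table = {}
Initialize: items = [1, 3, 4, 4, 4, 5, 6, 6, 5, 3]
Entering loop: for i, x in enumerate(items):

After execution: table = {1: 0, 3: 1, 4: 2, 5: 5, 6: 6}
{1: 0, 3: 1, 4: 2, 5: 5, 6: 6}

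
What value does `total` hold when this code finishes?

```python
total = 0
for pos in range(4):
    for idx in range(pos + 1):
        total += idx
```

Let's trace through this code step by step.

Initialize: total = 0
Entering loop: for pos in range(4):

After execution: total = 10
10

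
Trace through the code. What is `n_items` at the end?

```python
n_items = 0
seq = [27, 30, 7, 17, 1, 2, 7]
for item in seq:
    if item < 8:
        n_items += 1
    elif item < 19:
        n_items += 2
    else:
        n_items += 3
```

Let's trace through this code step by step.

Initialize: n_items = 0
Initialize: seq = [27, 30, 7, 17, 1, 2, 7]
Entering loop: for item in seq:

After execution: n_items = 12
12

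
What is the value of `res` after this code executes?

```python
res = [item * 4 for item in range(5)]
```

Let's trace through this code step by step.

Initialize: res = [item * 4 for item in range(5)]

After execution: res = [0, 4, 8, 12, 16]
[0, 4, 8, 12, 16]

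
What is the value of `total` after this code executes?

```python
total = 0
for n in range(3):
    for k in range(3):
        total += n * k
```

Let's trace through this code step by step.

Initialize: total = 0
Entering loop: for n in range(3):

After execution: total = 9
9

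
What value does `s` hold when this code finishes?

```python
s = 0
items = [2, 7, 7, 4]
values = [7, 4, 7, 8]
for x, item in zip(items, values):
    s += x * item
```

Let's trace through this code step by step.

Initialize: s = 0
Initialize: items = [2, 7, 7, 4]
Initialize: values = [7, 4, 7, 8]
Entering loop: for x, item in zip(items, values):

After execution: s = 123
123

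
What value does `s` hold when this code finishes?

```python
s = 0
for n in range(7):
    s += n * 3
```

Let's trace through this code step by step.

Initialize: s = 0
Entering loop: for n in range(7):

After execution: s = 63
63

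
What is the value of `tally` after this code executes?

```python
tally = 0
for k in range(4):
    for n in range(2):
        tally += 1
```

Let's trace through this code step by step.

Initialize: tally = 0
Entering loop: for k in range(4):

After execution: tally = 8
8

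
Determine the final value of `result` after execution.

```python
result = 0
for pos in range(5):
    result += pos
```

Let's trace through this code step by step.

Initialize: result = 0
Entering loop: for pos in range(5):

After execution: result = 10
10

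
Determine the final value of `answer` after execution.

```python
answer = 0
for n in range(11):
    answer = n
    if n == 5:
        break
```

Let's trace through this code step by step.

Initialize: answer = 0
Entering loop: for n in range(11):

After execution: answer = 5
5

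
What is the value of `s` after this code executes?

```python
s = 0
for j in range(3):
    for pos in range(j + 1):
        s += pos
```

Let's trace through this code step by step.

Initialize: s = 0
Entering loop: for j in range(3):

After execution: s = 4
4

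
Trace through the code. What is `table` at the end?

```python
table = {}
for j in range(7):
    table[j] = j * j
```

Let's trace through this code step by step.

Initialize: table = {}
Entering loop: for j in range(7):

After execution: table = {0: 0, 1: 1, 2: 4, 3: 9, 4: 16, 5: 25, 6: 36}
{0: 0, 1: 1, 2: 4, 3: 9, 4: 16, 5: 25, 6: 36}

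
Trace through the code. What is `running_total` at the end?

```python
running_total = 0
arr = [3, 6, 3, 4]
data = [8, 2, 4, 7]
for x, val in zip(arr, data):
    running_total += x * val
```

Let's trace through this code step by step.

Initialize: running_total = 0
Initialize: arr = [3, 6, 3, 4]
Initialize: data = [8, 2, 4, 7]
Entering loop: for x, val in zip(arr, data):

After execution: running_total = 76
76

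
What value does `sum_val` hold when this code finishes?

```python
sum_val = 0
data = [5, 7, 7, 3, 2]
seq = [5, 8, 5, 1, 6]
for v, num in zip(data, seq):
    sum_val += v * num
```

Let's trace through this code step by step.

Initialize: sum_val = 0
Initialize: data = [5, 7, 7, 3, 2]
Initialize: seq = [5, 8, 5, 1, 6]
Entering loop: for v, num in zip(data, seq):

After execution: sum_val = 131
131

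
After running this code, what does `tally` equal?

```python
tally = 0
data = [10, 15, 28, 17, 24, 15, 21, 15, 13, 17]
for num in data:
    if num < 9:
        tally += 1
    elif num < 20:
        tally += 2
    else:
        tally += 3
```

Let's trace through this code step by step.

Initialize: tally = 0
Initialize: data = [10, 15, 28, 17, 24, 15, 21, 15, 13, 17]
Entering loop: for num in data:

After execution: tally = 23
23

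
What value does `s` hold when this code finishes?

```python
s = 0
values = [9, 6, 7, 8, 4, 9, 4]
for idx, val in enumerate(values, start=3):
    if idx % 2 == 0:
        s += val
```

Let's trace through this code step by step.

Initialize: s = 0
Initialize: values = [9, 6, 7, 8, 4, 9, 4]
Entering loop: for idx, val in enumerate(values, start=3):

After execution: s = 23
23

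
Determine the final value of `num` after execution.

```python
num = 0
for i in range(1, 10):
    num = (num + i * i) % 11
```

Let's trace through this code step by step.

Initialize: num = 0
Entering loop: for i in range(1, 10):

After execution: num = 10
10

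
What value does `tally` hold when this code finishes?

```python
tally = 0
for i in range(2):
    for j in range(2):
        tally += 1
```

Let's trace through this code step by step.

Initialize: tally = 0
Entering loop: for i in range(2):

After execution: tally = 4
4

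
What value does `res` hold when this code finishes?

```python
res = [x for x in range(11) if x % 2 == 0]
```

Let's trace through this code step by step.

Initialize: res = [x for x in range(11) if x % 2 == 0]

After execution: res = [0, 2, 4, 6, 8, 10]
[0, 2, 4, 6, 8, 10]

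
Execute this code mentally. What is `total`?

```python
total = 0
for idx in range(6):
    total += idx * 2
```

Let's trace through this code step by step.

Initialize: total = 0
Entering loop: for idx in range(6):

After execution: total = 30
30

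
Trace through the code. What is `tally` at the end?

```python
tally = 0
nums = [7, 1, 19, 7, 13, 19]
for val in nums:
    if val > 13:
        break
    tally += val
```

Let's trace through this code step by step.

Initialize: tally = 0
Initialize: nums = [7, 1, 19, 7, 13, 19]
Entering loop: for val in nums:

After execution: tally = 8
8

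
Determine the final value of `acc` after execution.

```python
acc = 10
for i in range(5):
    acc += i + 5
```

Let's trace through this code step by step.

Initialize: acc = 10
Entering loop: for i in range(5):

After execution: acc = 45
45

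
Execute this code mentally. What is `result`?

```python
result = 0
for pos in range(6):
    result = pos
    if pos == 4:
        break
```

Let's trace through this code step by step.

Initialize: result = 0
Entering loop: for pos in range(6):

After execution: result = 4
4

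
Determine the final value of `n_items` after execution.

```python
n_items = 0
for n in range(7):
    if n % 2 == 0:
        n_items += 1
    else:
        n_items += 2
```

Let's trace through this code step by step.

Initialize: n_items = 0
Entering loop: for n in range(7):

After execution: n_items = 10
10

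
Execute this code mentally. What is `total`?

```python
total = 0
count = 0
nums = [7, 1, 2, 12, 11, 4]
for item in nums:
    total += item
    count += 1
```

Let's trace through this code step by step.

Initialize: total = 0
Initialize: count = 0
Initialize: nums = [7, 1, 2, 12, 11, 4]
Entering loop: for item in nums:

After execution: total = 37
37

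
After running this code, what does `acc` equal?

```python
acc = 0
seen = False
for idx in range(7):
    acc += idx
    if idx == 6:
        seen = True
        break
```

Let's trace through this code step by step.

Initialize: acc = 0
Initialize: seen = False
Entering loop: for idx in range(7):

After execution: acc = 21
21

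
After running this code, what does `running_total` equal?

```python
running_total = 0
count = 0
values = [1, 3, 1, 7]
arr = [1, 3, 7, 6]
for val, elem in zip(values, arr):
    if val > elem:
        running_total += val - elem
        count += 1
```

Let's trace through this code step by step.

Initialize: running_total = 0
Initialize: count = 0
Initialize: values = [1, 3, 1, 7]
Initialize: arr = [1, 3, 7, 6]
Entering loop: for val, elem in zip(values, arr):

After execution: running_total = 1
1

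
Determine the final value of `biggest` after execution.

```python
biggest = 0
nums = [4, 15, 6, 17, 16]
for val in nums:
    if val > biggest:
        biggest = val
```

Let's trace through this code step by step.

Initialize: biggest = 0
Initialize: nums = [4, 15, 6, 17, 16]
Entering loop: for val in nums:

After execution: biggest = 17
17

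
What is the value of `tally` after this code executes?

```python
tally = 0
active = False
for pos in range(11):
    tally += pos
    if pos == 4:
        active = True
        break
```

Let's trace through this code step by step.

Initialize: tally = 0
Initialize: active = False
Entering loop: for pos in range(11):

After execution: tally = 10
10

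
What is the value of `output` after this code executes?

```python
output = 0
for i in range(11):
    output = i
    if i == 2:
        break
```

Let's trace through this code step by step.

Initialize: output = 0
Entering loop: for i in range(11):

After execution: output = 2
2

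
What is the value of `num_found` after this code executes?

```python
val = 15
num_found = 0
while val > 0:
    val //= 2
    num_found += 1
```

Let's trace through this code step by step.

Initialize: val = 15
Initialize: num_found = 0
Entering loop: while val > 0:

After execution: num_found = 4
4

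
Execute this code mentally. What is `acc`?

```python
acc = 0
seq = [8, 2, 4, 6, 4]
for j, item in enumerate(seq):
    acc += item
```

Let's trace through this code step by step.

Initialize: acc = 0
Initialize: seq = [8, 2, 4, 6, 4]
Entering loop: for j, item in enumerate(seq):

After execution: acc = 24
24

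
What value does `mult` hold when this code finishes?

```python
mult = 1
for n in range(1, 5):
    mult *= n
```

Let's trace through this code step by step.

Initialize: mult = 1
Entering loop: for n in range(1, 5):

After execution: mult = 24
24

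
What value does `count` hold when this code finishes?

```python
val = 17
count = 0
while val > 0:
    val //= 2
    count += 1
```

Let's trace through this code step by step.

Initialize: val = 17
Initialize: count = 0
Entering loop: while val > 0:

After execution: count = 5
5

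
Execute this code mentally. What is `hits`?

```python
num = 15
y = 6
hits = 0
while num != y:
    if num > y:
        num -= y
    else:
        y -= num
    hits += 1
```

Let's trace through this code step by step.

Initialize: num = 15
Initialize: y = 6
Initialize: hits = 0
Entering loop: while num != y:

After execution: hits = 3
3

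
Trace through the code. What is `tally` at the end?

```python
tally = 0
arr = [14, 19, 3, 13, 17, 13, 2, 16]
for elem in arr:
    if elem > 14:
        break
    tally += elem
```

Let's trace through this code step by step.

Initialize: tally = 0
Initialize: arr = [14, 19, 3, 13, 17, 13, 2, 16]
Entering loop: for elem in arr:

After execution: tally = 14
14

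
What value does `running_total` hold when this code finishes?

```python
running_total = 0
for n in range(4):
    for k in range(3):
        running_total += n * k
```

Let's trace through this code step by step.

Initialize: running_total = 0
Entering loop: for n in range(4):

After execution: running_total = 18
18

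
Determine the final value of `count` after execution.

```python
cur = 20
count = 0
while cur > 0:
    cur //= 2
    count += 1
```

Let's trace through this code step by step.

Initialize: cur = 20
Initialize: count = 0
Entering loop: while cur > 0:

After execution: count = 5
5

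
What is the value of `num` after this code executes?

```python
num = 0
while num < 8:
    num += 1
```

Let's trace through this code step by step.

Initialize: num = 0
Entering loop: while num < 8:

After execution: num = 8
8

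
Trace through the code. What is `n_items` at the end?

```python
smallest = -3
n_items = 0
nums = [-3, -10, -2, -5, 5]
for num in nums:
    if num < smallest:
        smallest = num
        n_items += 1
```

Let's trace through this code step by step.

Initialize: smallest = -3
Initialize: n_items = 0
Initialize: nums = [-3, -10, -2, -5, 5]
Entering loop: for num in nums:

After execution: n_items = 1
1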